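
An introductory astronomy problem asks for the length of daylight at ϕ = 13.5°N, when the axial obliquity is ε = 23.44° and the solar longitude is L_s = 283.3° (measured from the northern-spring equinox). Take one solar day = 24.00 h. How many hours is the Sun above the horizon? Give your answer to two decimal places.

11.23 h

Solar declination: sin δ = sin ε · sin L_s = sin 23.44° × sin 283.3° = -0.38712, so δ = -22.775°.
cos h₀ = −tan ϕ · tan δ = −tan(+13.5°) × tan(-22.775°) = 0.1008, so h₀ = 1.4698 rad = 84.21°.
Daylight = 2h₀/(2π) × 24.00 h = (1.4698/π) × 24.00 = 11.23 h.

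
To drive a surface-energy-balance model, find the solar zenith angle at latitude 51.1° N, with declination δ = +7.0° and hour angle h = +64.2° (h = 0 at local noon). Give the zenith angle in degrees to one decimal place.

cos θ_z = sin ϕ sin δ + cos ϕ cos δ cos h = 0.094844 + 0.271272 = 0.366116.
θ_z = arccos(0.366116) = 68.5°.

θ_z = 68.5°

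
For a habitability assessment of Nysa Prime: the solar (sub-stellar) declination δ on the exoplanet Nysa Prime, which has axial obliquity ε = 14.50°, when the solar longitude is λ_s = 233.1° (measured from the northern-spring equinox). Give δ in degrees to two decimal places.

δ = -11.55°

sin δ = sin ε · sin λ_s = sin 14.50° × sin 233.1° = -0.200225.
δ = arcsin(-0.200225) = -11.55°.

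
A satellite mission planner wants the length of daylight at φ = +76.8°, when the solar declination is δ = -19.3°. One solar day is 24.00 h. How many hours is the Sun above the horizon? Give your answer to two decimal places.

cos H₀ = −tan φ · tan δ = 1.4931 ≥ 1, so the Sun never rises (polar night) and H₀ = 0.
Daylight = 2H₀/(2π) × 24.00 h = (0.0000/π) × 24.00 = 0.00 h.

0.00 h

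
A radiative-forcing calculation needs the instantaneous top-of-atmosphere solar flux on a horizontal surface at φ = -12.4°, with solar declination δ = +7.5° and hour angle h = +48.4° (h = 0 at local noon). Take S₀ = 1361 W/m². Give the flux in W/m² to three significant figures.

837 W/m²

cos θ_z = sin φ sin δ + cos φ cos δ cos h = -0.028029 + 0.642891 = 0.614862.
Flux = S₀ · cos θ_z = 1361 × 0.614862 = 836.8 W/m².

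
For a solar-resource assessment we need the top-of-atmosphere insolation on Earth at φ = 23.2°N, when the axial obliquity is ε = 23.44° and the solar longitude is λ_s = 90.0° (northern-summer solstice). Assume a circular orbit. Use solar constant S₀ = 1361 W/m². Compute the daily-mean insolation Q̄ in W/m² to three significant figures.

Q̄ ≈ 478 W/m²

Solar declination: sin δ = sin ε · sin λ_s = sin 23.44° × sin 90.0° = 0.39779, so δ = +23.440°.
cos H₀ = −tan(+23.2°) tan(+23.440°) = -0.1858, H₀ = 1.7577 rad.
Bracket: H₀ sin φ sin δ + cos φ cos δ sin H₀ = 1.7577×0.39394×0.39779 + 0.91914×0.91748×0.98258 = 0.275441 + 0.828602 = 1.104043.
Q̄ = (S₀/π) × [bracket] = (1361/π) × 1.104043 = 478.3 W/m².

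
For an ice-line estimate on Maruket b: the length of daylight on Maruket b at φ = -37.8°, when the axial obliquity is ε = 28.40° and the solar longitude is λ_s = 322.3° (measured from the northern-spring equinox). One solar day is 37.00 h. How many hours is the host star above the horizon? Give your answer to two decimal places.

21.30 h

Solar declination: sin δ = sin ε · sin λ_s = sin 28.40° × sin 322.3° = -0.29086, so δ = -16.909°.
cos H₀ = −tan φ · tan δ = −tan(-37.8°) × tan(-16.909°) = -0.2358, so H₀ = 1.8088 rad = 103.64°.
Daylight = 2H₀/(2π) × 37.00 h = (1.8088/π) × 37.00 = 21.30 h.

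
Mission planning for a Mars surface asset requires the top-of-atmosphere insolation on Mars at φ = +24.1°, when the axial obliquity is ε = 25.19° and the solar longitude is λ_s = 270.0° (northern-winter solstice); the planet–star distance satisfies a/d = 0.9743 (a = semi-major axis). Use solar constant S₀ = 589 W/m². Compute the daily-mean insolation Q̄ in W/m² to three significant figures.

Solar declination: sin δ = sin ε · sin λ_s = sin 25.19° × sin 270.0° = -0.42562, so δ = -25.190°.
cos H₀ = −tan(+24.1°) tan(-25.190°) = 0.2104, H₀ = 1.3588 rad.
Bracket: H₀ sin φ sin δ + cos φ cos δ sin H₀ = 1.3588×0.40833×-0.42562 + 0.91283×0.90490×0.97762 = -0.236150 + 0.807534 = 0.571384.
Inverse-square distance factor (a/d)² = 0.9743² = 0.949260.
Q̄ = (S₀/π) × 0.949260 × [bracket] = (589/π) × 0.949260 × 0.571384 = 101.7 W/m².

Q̄ ≈ 102 W/m²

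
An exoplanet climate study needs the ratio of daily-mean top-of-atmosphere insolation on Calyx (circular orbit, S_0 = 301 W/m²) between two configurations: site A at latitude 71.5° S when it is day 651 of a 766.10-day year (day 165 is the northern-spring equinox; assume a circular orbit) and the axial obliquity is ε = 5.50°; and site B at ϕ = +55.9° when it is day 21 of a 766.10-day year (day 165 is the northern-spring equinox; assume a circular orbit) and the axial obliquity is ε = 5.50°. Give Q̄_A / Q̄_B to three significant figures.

Q̄_A / Q̄_B ≈ 0.961

— Configuration A (ϕ=-71.5°):
Solar longitude: L_s = 360° × (651 − 165)/766.10 = 228.377°.
sin δ = sin 5.50° × sin 228.377° = -0.07165, so δ = -4.109°.
cos h₀ = −tan(-71.5°) tan(-4.109°) = -0.2147, h₀ = 1.7872 rad.
Bracket: h₀ sin ϕ sin δ + cos ϕ cos δ sin h₀ = 1.7872×-0.94832×-0.07165 + 0.31730×0.99743×0.97668 = 0.121435 + 0.309104 = 0.430539.
Q̄ = (S_0/π) × [bracket] = (301/π) × 0.430539 = 41.250 W/m².
— Configuration B (ϕ=+55.9°):
Solar longitude: L_s = 360° × (21 − 165)/766.10 = -67.667°, i.e. -67.667° + 360° = 292.333°.
sin δ = sin 5.50° × sin 292.333° = -0.08866, so δ = -5.086°.
cos h₀ = −tan(+55.9°) tan(-5.086°) = 0.1315, h₀ = 1.4390 rad.
Bracket: h₀ sin ϕ sin δ + cos ϕ cos δ sin h₀ = 1.4390×0.82806×-0.08866 + 0.56064×0.99606×0.99132 = -0.105645 + 0.553584 = 0.447939.
Q̄ = (S_0/π) × [bracket] = (301/π) × 0.447939 = 42.918 W/m².
Ratio Q̄_A / Q̄_B = 41.250 / 42.918 = 0.9611.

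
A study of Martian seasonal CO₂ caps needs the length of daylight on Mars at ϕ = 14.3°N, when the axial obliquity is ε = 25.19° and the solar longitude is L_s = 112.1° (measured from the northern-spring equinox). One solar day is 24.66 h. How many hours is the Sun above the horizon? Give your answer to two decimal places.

13.19 h

Solar declination: sin δ = sin ε · sin L_s = sin 25.19° × sin 112.1° = 0.39435, so δ = +23.225°.
cos h₀ = −tan ϕ · tan δ = −tan(+14.3°) × tan(+23.225°) = -0.1094, so h₀ = 1.6804 rad = 96.28°.
Daylight = 2h₀/(2π) × 24.66 h = (1.6804/π) × 24.66 = 13.19 h.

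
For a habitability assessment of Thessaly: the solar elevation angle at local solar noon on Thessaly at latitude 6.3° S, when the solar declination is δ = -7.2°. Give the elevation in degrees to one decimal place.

At local noon the hour angle is zero, so the zenith angle equals |ϕ − δ| = |-6.3° − (-7.200°)| = 0.900°.
Elevation = 90° − 0.900° = 89.1°.

89.1°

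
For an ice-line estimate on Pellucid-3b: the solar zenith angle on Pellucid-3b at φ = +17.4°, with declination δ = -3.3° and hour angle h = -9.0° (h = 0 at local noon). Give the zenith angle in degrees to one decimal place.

cos θ_z = sin φ sin δ + cos φ cos δ cos h = -0.017214 + 0.940929 = 0.923715.
θ_z = arccos(0.923715) = 22.5°.

θ_z = 22.5°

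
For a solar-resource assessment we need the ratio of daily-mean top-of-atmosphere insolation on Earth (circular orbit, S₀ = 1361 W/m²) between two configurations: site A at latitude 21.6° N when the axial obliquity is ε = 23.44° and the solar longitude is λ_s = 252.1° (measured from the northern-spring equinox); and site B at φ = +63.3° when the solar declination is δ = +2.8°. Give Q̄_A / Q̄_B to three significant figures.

— Configuration A (φ=+21.6°):
Solar declination: sin δ = sin ε · sin λ_s = sin 23.44° × sin 252.1° = -0.37853, so δ = -22.243°.
cos H₀ = −tan(+21.6°) tan(-22.243°) = 0.1619, H₀ = 1.4082 rad.
Bracket: H₀ sin φ sin δ + cos φ cos δ sin H₀ = 1.4082×0.36812×-0.37853 + 0.92978×0.92559×0.98680 = -0.196225 + 0.849235 = 0.653010.
Q̄ = (S₀/π) × [bracket] = (1361/π) × 0.653010 = 282.90 W/m².
— Configuration B (φ=+63.3°):
cos H₀ = −tan(+63.3°) tan(+2.800°) = -0.0972, H₀ = 1.6682 rad.
Bracket: H₀ sin φ sin δ + cos φ cos δ sin H₀ = 1.6682×0.89337×0.04885 + 0.44932×0.99881×0.99526 = 0.072802 + 0.446658 = 0.519460.
Q̄ = (S₀/π) × [bracket] = (1361/π) × 0.519460 = 225.04 W/m².
Ratio Q̄_A / Q̄_B = 282.90 / 225.04 = 1.257.

Q̄_A / Q̄_B ≈ 1.26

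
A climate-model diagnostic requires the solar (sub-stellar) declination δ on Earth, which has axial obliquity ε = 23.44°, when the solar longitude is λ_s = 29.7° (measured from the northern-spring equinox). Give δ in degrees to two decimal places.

δ = +11.37°

sin δ = sin ε · sin λ_s = sin 23.44° × sin 29.7° = 0.197088.
δ = arcsin(0.197088) = +11.37°.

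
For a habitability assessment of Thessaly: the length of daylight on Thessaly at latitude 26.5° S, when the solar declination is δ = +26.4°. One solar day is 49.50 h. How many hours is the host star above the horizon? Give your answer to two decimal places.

20.81 h

cos H₀ = −tan φ · tan δ = −tan(-26.5°) × tan(+26.400°) = 0.2475, so H₀ = 1.3207 rad = 75.67°.
Daylight = 2H₀/(2π) × 49.50 h = (1.3207/π) × 49.50 = 20.81 h.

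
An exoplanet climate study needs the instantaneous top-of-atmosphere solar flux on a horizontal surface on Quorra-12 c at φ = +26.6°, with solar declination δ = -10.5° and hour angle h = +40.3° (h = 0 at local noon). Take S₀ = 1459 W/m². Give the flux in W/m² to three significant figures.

cos θ_z = sin φ sin δ + cos φ cos δ cos h = -0.081598 + 0.670524 = 0.588926.
Flux = S₀ · cos θ_z = 1459 × 0.588926 = 859.2 W/m².

859 W/m²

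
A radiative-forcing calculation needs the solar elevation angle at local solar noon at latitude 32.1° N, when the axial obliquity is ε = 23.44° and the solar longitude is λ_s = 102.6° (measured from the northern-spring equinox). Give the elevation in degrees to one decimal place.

Solar declination: sin δ = sin ε · sin λ_s = sin 23.44° × sin 102.6° = 0.38821, so δ = +22.843°.
At local noon the hour angle is zero, so the zenith angle equals |φ − δ| = |+32.1° − (+22.843°)| = 9.257°.
Elevation = 90° − 9.257° = 80.7°.

80.7°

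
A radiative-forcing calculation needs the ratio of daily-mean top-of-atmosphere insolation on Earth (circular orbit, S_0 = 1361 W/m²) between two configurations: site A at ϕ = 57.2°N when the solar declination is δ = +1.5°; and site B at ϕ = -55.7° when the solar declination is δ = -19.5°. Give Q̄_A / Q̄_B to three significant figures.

Q̄_A / Q̄_B ≈ 0.556

— Configuration A (ϕ=+57.2°):
cos h₀ = −tan(+57.2°) tan(+1.500°) = -0.0406, h₀ = 1.6114 rad.
Bracket: h₀ sin ϕ sin δ + cos ϕ cos δ sin h₀ = 1.6114×0.84057×0.02618 + 0.54171×0.99966×0.99917 = 0.035461 + 0.541076 = 0.576537.
Q̄ = (S_0/π) × [bracket] = (1361/π) × 0.576537 = 249.77 W/m².
— Configuration B (ϕ=-55.7°):
cos h₀ = −tan(-55.7°) tan(-19.500°) = -0.5191, h₀ = 2.1166 rad.
Bracket: h₀ sin ϕ sin δ + cos ϕ cos δ sin h₀ = 2.1166×-0.82610×-0.33381 + 0.56353×0.94264×0.85470 = 0.583675 + 0.454022 = 1.037697.
Q̄ = (S_0/π) × [bracket] = (1361/π) × 1.037697 = 449.55 W/m².
Ratio Q̄_A / Q̄_B = 249.77 / 449.55 = 0.5556.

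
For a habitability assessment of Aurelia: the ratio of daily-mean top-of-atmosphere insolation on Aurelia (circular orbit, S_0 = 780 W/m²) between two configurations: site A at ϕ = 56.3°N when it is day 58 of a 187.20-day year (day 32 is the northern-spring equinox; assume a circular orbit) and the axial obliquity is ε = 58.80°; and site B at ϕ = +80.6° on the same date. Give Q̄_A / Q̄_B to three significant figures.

— Configuration A (ϕ=+56.3°):
Solar longitude: L_s = 360° × (58 − 32)/187.20 = 50.000°.
sin δ = sin 58.80° × sin 50.000° = 0.65525, so δ = +40.938°.
cos h₀ = −tan(+56.3°) tan(+40.938°) = -1.3006 ≤ −1 ⇒ polar day, h₀ = π.
Bracket: h₀ sin ϕ sin δ + cos ϕ cos δ sin h₀ = 3.1416×0.83195×0.65525 + 0.55484×0.75541×0.00000 = 1.712597 + 0.000000 = 1.712597.
Q̄ = (S_0/π) × [bracket] = (780/π) × 1.712597 = 425.21 W/m².
— Configuration B (ϕ=+80.6°):
cos h₀ = −tan(+80.6°) tan(+40.938°) = -5.2395 ≤ −1 ⇒ polar day, h₀ = π.
Bracket: h₀ sin ϕ sin δ + cos ϕ cos δ sin h₀ = 3.1416×0.98657×0.65525 + 0.16333×0.75541×0.00000 = 2.030887 + 0.000000 = 2.030887.
Q̄ = (S_0/π) × [bracket] = (780/π) × 2.030887 = 504.23 W/m².
Ratio Q̄_A / Q̄_B = 425.21 / 504.23 = 0.8433.

Q̄_A / Q̄_B ≈ 0.843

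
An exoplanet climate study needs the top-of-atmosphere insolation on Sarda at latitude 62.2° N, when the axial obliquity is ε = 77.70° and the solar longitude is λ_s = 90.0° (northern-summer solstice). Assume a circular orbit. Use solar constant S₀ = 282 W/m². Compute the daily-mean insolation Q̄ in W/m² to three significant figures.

Solar declination: sin δ = sin ε · sin λ_s = sin 77.70° × sin 90.0° = 0.97705, so δ = +77.700°.
cos H₀ = −tan(+62.2°) tan(+77.700°) = -8.6989 ≤ −1 ⇒ polar day, H₀ = π.
Bracket: H₀ sin φ sin δ + cos φ cos δ sin H₀ = 3.1416×0.88458×0.97705 + 0.46639×0.21303×0.00000 = 2.715219 + 0.000000 = 2.715219.
Q̄ = (S₀/π) × [bracket] = (282/π) × 2.715219 = 243.7 W/m².

Q̄ ≈ 244 W/m²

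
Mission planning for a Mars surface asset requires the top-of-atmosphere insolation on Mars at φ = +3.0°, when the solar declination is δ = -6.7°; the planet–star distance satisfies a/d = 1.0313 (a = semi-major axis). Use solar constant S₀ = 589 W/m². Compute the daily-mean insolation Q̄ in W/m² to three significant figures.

Q̄ ≈ 196 W/m²

cos H₀ = −tan(+3.0°) tan(-6.700°) = 0.0062, H₀ = 1.5646 rad.
Bracket: H₀ sin φ sin δ + cos φ cos δ sin H₀ = 1.5646×0.05234×-0.11667 + 0.99863×0.99317×0.99998 = -0.009554 + 0.991790 = 0.982236.
Inverse-square distance factor (a/d)² = 1.0313² = 1.063580.
Q̄ = (S₀/π) × 1.063580 × [bracket] = (589/π) × 1.063580 × 0.982236 = 195.9 W/m².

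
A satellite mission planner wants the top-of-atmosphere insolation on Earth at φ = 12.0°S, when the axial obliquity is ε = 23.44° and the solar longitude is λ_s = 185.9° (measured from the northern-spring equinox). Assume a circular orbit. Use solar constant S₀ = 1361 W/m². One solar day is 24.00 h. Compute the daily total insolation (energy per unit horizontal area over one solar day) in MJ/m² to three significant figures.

Solar declination: sin δ = sin ε · sin λ_s = sin 23.44° × sin 185.9° = -0.04089, so δ = -2.343°.
cos H₀ = −tan(-12.0°) tan(-2.343°) = -0.0087, H₀ = 1.5795 rad.
Bracket: H₀ sin φ sin δ + cos φ cos δ sin H₀ = 1.5795×-0.20791×-0.04089 + 0.97815×0.99916×0.99996 = 0.013428 + 0.977289 = 0.990717.
Q̄ = (S₀/π) × [bracket] = (1361/π) × 0.990717 = 429.20 W/m².
Daily total = Q̄ × 24.00 h × 3600 s/h = 429.20 × 24.00 × 3600 / 10⁶ = 37.08 MJ/m².

37.1 MJ/m²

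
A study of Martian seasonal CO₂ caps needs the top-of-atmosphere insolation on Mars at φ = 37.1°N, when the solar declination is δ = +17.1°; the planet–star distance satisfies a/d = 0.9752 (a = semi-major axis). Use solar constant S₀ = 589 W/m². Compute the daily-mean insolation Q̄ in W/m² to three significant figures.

cos H₀ = −tan(+37.1°) tan(+17.100°) = -0.2327, H₀ = 1.8056 rad.
Bracket: H₀ sin φ sin δ + cos φ cos δ sin H₀ = 1.8056×0.60321×0.29404 + 0.79758×0.95579×0.97256 = 0.320255 + 0.741401 = 1.061656.
Inverse-square distance factor (a/d)² = 0.9752² = 0.951015.
Q̄ = (S₀/π) × 0.951015 × [bracket] = (589/π) × 0.951015 × 1.061656 = 189.3 W/m².

Q̄ ≈ 189 W/m²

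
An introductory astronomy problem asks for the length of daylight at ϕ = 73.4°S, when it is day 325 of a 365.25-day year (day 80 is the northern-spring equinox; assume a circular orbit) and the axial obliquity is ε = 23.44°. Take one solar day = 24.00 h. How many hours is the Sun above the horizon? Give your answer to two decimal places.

24.00 h

Solar longitude: L_s = 360° × (325 − 80)/365.25 = 241.478°.
sin δ = sin 23.44° × sin 241.478° = -0.34951, so δ = -20.457°.
Sunrise equation: cos h₀ = −tan ϕ · tan δ = -1.2513 ≤ −1, so the Sun never sets (polar day) and h₀ = π.
Daylight = 2h₀/(2π) × 24.00 h = (3.1416/π) × 24.00 = 24.00 h.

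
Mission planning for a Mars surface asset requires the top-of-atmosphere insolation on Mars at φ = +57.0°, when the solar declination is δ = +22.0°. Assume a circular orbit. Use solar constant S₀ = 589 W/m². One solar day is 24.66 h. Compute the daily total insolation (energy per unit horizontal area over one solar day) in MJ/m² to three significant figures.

18.3 MJ/m²

cos H₀ = −tan(+57.0°) tan(+22.000°) = -0.6221, H₀ = 2.2423 rad.
Bracket: H₀ sin φ sin δ + cos φ cos δ sin H₀ = 2.2423×0.83867×0.37461 + 0.54464×0.92718×0.78290 = 0.704473 + 0.395348 = 1.099821.
Q̄ = (S₀/π) × [bracket] = (589/π) × 1.099821 = 206.20 W/m².
Daily total = Q̄ × 24.66 h × 3600 s/h = 206.20 × 24.66 × 3600 / 10⁶ = 18.31 MJ/m².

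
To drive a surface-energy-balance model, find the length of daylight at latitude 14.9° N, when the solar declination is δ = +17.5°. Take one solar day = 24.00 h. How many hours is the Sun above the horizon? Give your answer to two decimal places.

12.64 h

cos H₀ = −tan φ · tan δ = −tan(+14.9°) × tan(+17.500°) = -0.0839, so H₀ = 1.6548 rad = 94.81°.
Daylight = 2H₀/(2π) × 24.00 h = (1.6548/π) × 24.00 = 12.64 h.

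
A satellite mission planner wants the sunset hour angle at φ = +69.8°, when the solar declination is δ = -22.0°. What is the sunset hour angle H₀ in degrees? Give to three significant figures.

cos H₀ = −tan φ · tan δ = 1.0981 ≥ 1, so the Sun never rises (polar night) and H₀ = 0.

H₀ = 0.00°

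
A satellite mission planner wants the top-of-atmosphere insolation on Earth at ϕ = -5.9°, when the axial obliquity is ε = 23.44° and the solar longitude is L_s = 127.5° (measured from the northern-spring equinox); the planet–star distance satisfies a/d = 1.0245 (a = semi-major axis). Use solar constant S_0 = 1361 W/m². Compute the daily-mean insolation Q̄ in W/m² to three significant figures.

Solar declination: sin δ = sin ε · sin L_s = sin 23.44° × sin 127.5° = 0.31559, so δ = +18.396°.
cos h₀ = −tan(-5.9°) tan(+18.396°) = 0.0344, h₀ = 1.5364 rad.
Bracket: h₀ sin ϕ sin δ + cos ϕ cos δ sin h₀ = 1.5364×-0.10279×0.31559 + 0.99470×0.94890×0.99941 = -0.049840 + 0.943314 = 0.893474.
Inverse-square distance factor (a/d)² = 1.0245² = 1.049600.
Q̄ = (S_0/π) × 1.049600 × [bracket] = (1361/π) × 1.049600 × 0.893474 = 406.3 W/m².

Q̄ ≈ 406 W/m²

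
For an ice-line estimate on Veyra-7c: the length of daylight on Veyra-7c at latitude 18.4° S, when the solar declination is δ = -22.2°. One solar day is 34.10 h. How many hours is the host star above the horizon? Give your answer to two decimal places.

cos H₀ = −tan φ · tan δ = −tan(-18.4°) × tan(-22.200°) = -0.1358, so H₀ = 1.7070 rad = 97.80°.
Daylight = 2H₀/(2π) × 34.10 h = (1.7070/π) × 34.10 = 18.53 h.

18.53 h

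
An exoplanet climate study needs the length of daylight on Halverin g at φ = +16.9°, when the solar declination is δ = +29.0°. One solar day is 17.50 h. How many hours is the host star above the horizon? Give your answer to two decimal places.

9.69 h

cos H₀ = −tan φ · tan δ = −tan(+16.9°) × tan(+29.000°) = -0.1684, so H₀ = 1.7400 rad = 99.70°.
Daylight = 2H₀/(2π) × 17.50 h = (1.7400/π) × 17.50 = 9.69 h.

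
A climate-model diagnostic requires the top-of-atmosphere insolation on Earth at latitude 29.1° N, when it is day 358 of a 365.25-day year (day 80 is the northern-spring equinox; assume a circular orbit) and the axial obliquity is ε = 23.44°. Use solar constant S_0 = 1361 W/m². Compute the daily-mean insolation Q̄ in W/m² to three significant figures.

Q̄ ≈ 226 W/m²

Solar longitude: L_s = 360° × (358 − 80)/365.25 = 274.004°.
sin δ = sin 23.44° × sin 274.004° = -0.39682, so δ = -23.379°.
cos h₀ = −tan(+29.1°) tan(-23.379°) = 0.2406, h₀ = 1.3278 rad.
Bracket: h₀ sin ϕ sin δ + cos ϕ cos δ sin h₀ = 1.3278×0.48634×-0.39682 + 0.87377×0.91790×0.97062 = -0.256251 + 0.778470 = 0.522219.
Q̄ = (S_0/π) × [bracket] = (1361/π) × 0.522219 = 226.2 W/m².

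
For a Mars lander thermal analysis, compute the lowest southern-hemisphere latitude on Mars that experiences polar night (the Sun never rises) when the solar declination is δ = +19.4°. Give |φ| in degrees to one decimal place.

|φ| = 70.6°

Polar night requires cos H₀ = −tan φ tan δ ≥ 1, i.e. tan φ tan δ ≤ −1.
The boundary is |tan φ| · |tan δ| = 1, so |φ| = 90° − |δ| = 90° − 19.4° = 70.6° in the southern hemisphere.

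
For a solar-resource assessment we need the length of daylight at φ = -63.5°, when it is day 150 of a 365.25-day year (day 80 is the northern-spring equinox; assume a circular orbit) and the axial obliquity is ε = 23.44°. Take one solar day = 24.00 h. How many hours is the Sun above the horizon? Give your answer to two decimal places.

4.89 h

Solar longitude: λ_s = 360° × (150 − 80)/365.25 = 68.994°.
sin δ = sin 23.44° × sin 68.994° = 0.37135, so δ = +21.799°.
cos H₀ = −tan φ · tan δ = −tan(-63.5°) × tan(+21.799°) = 0.8022, so H₀ = 0.6399 rad = 36.66°.
Daylight = 2H₀/(2π) × 24.00 h = (0.6399/π) × 24.00 = 4.89 h.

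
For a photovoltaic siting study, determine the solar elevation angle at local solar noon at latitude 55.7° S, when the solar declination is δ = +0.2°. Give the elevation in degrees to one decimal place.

At local noon the hour angle is zero, so the zenith angle equals |φ − δ| = |-55.7° − (+0.200°)| = 55.900°.
Elevation = 90° − 55.900° = 34.1°.

34.1°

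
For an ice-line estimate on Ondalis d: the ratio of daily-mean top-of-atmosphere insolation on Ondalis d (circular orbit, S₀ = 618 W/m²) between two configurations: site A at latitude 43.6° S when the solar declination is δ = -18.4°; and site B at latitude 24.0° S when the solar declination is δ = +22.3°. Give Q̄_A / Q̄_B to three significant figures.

— Configuration A (φ=-43.6°):
cos H₀ = −tan(-43.6°) tan(-18.400°) = -0.3168, H₀ = 1.8931 rad.
Bracket: H₀ sin φ sin δ + cos φ cos δ sin H₀ = 1.8931×-0.68962×-0.31565 + 0.72417×0.94888×0.94850 = 0.412087 + 0.651762 = 1.063849.
Q̄ = (S₀/π) × [bracket] = (618/π) × 1.063849 = 209.28 W/m².
— Configuration B (φ=-24.0°):
cos H₀ = −tan(-24.0°) tan(+22.300°) = 0.1826, H₀ = 1.3872 rad.
Bracket: H₀ sin φ sin δ + cos φ cos δ sin H₀ = 1.3872×-0.40674×0.37946 + 0.91355×0.92521×0.98319 = -0.214103 + 0.831017 = 0.616914.
Q̄ = (S₀/π) × [bracket] = (618/π) × 0.616914 = 121.36 W/m².
Ratio Q̄_A / Q̄_B = 209.28 / 121.36 = 1.724.

Q̄_A / Q̄_B ≈ 1.72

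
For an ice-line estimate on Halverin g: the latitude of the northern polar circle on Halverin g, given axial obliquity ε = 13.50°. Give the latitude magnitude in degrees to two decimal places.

76.50°

The polar circle is the lowest latitude that experiences at least one full rotation of continuous daylight at the northern-summer solstice; it lies at |ϕ| = 90° − ε = 90° − 13.50° = 76.50°.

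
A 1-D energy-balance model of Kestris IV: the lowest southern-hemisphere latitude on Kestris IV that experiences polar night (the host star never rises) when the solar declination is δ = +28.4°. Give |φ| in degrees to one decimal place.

Polar night requires cos H₀ = −tan φ tan δ ≥ 1, i.e. tan φ tan δ ≤ −1.
The boundary is |tan φ| · |tan δ| = 1, so |φ| = 90° − |δ| = 90° − 28.4° = 61.6° in the southern hemisphere.

|φ| = 61.6°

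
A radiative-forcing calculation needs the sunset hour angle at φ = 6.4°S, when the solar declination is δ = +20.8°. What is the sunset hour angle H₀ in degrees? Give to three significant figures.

cos H₀ = −tan φ · tan δ = −tan(-6.4°) × tan(+20.800°) = 0.0426, so H₀ = 1.5282 rad = 87.56°.

H₀ = 87.6°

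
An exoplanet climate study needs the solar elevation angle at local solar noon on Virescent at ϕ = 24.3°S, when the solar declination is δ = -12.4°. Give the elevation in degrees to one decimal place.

At local noon the hour angle is zero, so the zenith angle equals |ϕ − δ| = |-24.3° − (-12.400°)| = 11.900°.
Elevation = 90° − 11.900° = 78.1°.

78.1°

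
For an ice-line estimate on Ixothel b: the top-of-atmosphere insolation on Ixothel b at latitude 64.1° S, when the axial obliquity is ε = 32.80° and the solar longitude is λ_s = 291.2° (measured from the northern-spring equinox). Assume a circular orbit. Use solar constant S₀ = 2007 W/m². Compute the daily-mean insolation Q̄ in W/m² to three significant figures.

Solar declination: sin δ = sin ε · sin λ_s = sin 32.80° × sin 291.2° = -0.50505, so δ = -30.335°.
cos H₀ = −tan(-64.1°) tan(-30.335°) = -1.2051 ≤ −1 ⇒ polar day, H₀ = π.
Bracket: H₀ sin φ sin δ + cos φ cos δ sin H₀ = 3.1416×-0.89956×-0.50505 + 0.43680×0.86309×0.00000 = 1.427300 + 0.000000 = 1.427300.
Q̄ = (S₀/π) × [bracket] = (2007/π) × 1.427300 = 911.8 W/m².

Q̄ ≈ 912 W/m²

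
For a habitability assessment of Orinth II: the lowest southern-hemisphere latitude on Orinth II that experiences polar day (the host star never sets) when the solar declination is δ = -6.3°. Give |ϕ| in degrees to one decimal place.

|ϕ| = 83.7°

Polar day requires cos h₀ = −tan ϕ tan δ ≤ −1, i.e. tan ϕ tan δ ≥ 1.
The boundary is |tan ϕ| · |tan δ| = 1, so |ϕ| = 90° − |δ| = 90° − 6.3° = 83.7° in the southern hemisphere.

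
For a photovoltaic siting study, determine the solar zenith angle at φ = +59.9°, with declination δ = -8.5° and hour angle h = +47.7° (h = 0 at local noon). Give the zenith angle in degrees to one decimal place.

θ_z = 78.1°

cos θ_z = sin φ sin δ + cos φ cos δ cos h = -0.127878 + 0.333816 = 0.205938.
θ_z = arccos(0.205938) = 78.1°.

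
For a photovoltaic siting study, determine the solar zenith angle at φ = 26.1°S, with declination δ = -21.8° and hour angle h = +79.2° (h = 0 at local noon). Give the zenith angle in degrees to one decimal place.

cos θ_z = sin φ sin δ + cos φ cos δ cos h = 0.163379 + 0.156240 = 0.319619.
θ_z = arccos(0.319619) = 71.4°.

θ_z = 71.4°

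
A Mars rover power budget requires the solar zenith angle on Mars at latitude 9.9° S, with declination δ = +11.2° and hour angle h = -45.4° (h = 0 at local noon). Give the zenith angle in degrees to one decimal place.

θ_z = 49.8°

cos θ_z = sin φ sin δ + cos φ cos δ cos h = -0.033395 + 0.678524 = 0.645129.
θ_z = arccos(0.645129) = 49.8°.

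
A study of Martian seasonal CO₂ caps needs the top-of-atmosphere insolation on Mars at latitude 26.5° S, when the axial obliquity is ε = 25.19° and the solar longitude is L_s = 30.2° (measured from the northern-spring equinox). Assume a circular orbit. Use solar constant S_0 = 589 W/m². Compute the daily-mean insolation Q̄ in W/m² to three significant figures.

Q̄ ≈ 137 W/m²

Solar declination: sin δ = sin ε · sin L_s = sin 25.19° × sin 30.2° = 0.21410, so δ = +12.362°.
cos h₀ = −tan(-26.5°) tan(+12.362°) = 0.1093, h₀ = 1.4613 rad.
Bracket: h₀ sin ϕ sin δ + cos ϕ cos δ sin h₀ = 1.4613×-0.44620×0.21410 + 0.89493×0.97681×0.99401 = -0.139600 + 0.868940 = 0.729340.
Q̄ = (S_0/π) × [bracket] = (589/π) × 0.729340 = 136.7 W/m².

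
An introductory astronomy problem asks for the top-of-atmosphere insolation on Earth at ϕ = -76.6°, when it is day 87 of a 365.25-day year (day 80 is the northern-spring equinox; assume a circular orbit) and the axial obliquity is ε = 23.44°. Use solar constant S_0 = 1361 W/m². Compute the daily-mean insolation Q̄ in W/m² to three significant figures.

Q̄ ≈ 70.7 W/m²

Solar longitude: L_s = 360° × (87 − 80)/365.25 = 6.899°.
sin δ = sin 23.44° × sin 6.899° = 0.04778, so δ = +2.739°.
cos h₀ = −tan(-76.6°) tan(+2.739°) = 0.2008, h₀ = 1.3686 rad.
Bracket: h₀ sin ϕ sin δ + cos ϕ cos δ sin h₀ = 1.3686×-0.97278×0.04778 + 0.23175×0.99886×0.97963 = -0.063612 + 0.226770 = 0.163158.
Q̄ = (S_0/π) × [bracket] = (1361/π) × 0.163158 = 70.68 W/m².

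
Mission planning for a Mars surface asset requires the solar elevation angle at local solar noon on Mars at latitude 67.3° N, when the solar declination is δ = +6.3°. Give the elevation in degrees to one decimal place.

At local noon the hour angle is zero, so the zenith angle equals |φ − δ| = |+67.3° − (+6.300°)| = 61.000°.
Elevation = 90° − 61.000° = 29.0°.

29.0°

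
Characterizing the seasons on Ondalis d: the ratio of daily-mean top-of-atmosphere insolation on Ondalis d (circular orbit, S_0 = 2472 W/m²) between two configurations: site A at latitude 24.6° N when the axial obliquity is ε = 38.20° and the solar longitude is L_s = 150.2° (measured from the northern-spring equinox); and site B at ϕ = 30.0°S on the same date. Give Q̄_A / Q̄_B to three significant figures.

— Configuration A (ϕ=+24.6°):
Solar declination: sin δ = sin ε · sin L_s = sin 38.20° × sin 150.2° = 0.30733, so δ = +17.899°.
cos h₀ = −tan(+24.6°) tan(+17.899°) = -0.1479, h₀ = 1.7192 rad.
Bracket: h₀ sin ϕ sin δ + cos ϕ cos δ sin h₀ = 1.7192×0.41628×0.30733 + 0.90924×0.95160×0.98901 = 0.219946 + 0.855724 = 1.075670.
Q̄ = (S_0/π) × [bracket] = (2472/π) × 1.075670 = 846.40 W/m².
— Configuration B (ϕ=-30.0°):
cos h₀ = −tan(-30.0°) tan(+17.899°) = 0.1865, h₀ = 1.3832 rad.
Bracket: h₀ sin ϕ sin δ + cos ϕ cos δ sin h₀ = 1.3832×-0.50000×0.30733 + 0.86603×0.95160×0.98246 = -0.212549 + 0.809659 = 0.597110.
Q̄ = (S_0/π) × [bracket] = (2472/π) × 0.597110 = 469.84 W/m².
Ratio Q̄_A / Q̄_B = 846.40 / 469.84 = 1.801.

Q̄_A / Q̄_B ≈ 1.80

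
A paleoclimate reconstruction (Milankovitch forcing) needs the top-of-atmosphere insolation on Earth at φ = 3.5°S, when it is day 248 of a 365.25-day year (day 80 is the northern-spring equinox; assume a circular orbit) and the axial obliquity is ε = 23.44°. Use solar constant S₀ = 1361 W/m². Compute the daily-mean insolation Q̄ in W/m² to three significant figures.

Q̄ ≈ 426 W/m²

Solar longitude: λ_s = 360° × (248 − 80)/365.25 = 165.585°.
sin δ = sin 23.44° × sin 165.585° = 0.09903, so δ = +5.683°.
cos H₀ = −tan(-3.5°) tan(+5.683°) = 0.0061, H₀ = 1.5647 rad.
Bracket: H₀ sin φ sin δ + cos φ cos δ sin H₀ = 1.5647×-0.06105×0.09903 + 0.99813×0.99508×0.99998 = -0.009460 + 0.993199 = 0.983739.
Q̄ = (S₀/π) × [bracket] = (1361/π) × 0.983739 = 426.2 W/m².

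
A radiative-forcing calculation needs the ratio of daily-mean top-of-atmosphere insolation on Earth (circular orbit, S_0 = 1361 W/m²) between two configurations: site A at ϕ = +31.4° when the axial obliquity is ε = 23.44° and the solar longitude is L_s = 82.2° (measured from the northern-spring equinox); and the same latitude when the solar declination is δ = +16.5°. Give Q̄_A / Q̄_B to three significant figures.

— Configuration A (ϕ=+31.4°):
Solar declination: sin δ = sin ε · sin L_s = sin 23.44° × sin 82.2° = 0.39411, so δ = +23.210°.
cos h₀ = −tan(+31.4°) tan(+23.210°) = -0.2617, h₀ = 1.8356 rad.
Bracket: h₀ sin ϕ sin δ + cos ϕ cos δ sin h₀ = 1.8356×0.52101×0.39411 + 0.85355×0.91906×0.96514 = 0.376913 + 0.757117 = 1.134030.
Q̄ = (S_0/π) × [bracket] = (1361/π) × 1.134030 = 491.28 W/m².
— Configuration B (ϕ=+31.4°):
cos h₀ = −tan(+31.4°) tan(+16.500°) = -0.1808, h₀ = 1.7526 rad.
Bracket: h₀ sin ϕ sin δ + cos ϕ cos δ sin h₀ = 1.7526×0.52101×0.28402 + 0.85355×0.95882×0.98352 = 0.259345 + 0.804914 = 1.064259.
Q̄ = (S_0/π) × [bracket] = (1361/π) × 1.064259 = 461.06 W/m².
Ratio Q̄_A / Q̄_B = 491.28 / 461.06 = 1.066.

Q̄_A / Q̄_B ≈ 1.07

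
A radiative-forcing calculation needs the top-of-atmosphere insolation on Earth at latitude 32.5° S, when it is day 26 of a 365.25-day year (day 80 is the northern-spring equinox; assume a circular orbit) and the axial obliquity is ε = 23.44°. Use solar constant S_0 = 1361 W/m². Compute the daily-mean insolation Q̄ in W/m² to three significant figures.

Solar longitude: L_s = 360° × (26 − 80)/365.25 = -53.224°, i.e. -53.224° + 360° = 306.776°.
sin δ = sin 23.44° × sin 306.776° = -0.31862, so δ = -18.580°.
cos h₀ = −tan(-32.5°) tan(-18.580°) = -0.2141, h₀ = 1.7866 rad.
Bracket: h₀ sin ϕ sin δ + cos ϕ cos δ sin h₀ = 1.7866×-0.53730×-0.31862 + 0.84339×0.94788×0.97680 = 0.305856 + 0.780886 = 1.086742.
Q̄ = (S_0/π) × [bracket] = (1361/π) × 1.086742 = 470.8 W/m².

Q̄ ≈ 471 W/m²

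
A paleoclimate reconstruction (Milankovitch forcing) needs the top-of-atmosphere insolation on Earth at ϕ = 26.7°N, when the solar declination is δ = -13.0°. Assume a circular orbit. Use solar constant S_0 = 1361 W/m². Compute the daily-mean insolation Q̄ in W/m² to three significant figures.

cos h₀ = −tan(+26.7°) tan(-13.000°) = 0.1161, h₀ = 1.4544 rad.
Bracket: h₀ sin ϕ sin δ + cos ϕ cos δ sin h₀ = 1.4544×0.44932×-0.22495 + 0.89337×0.97437×0.99324 = -0.147003 + 0.864589 = 0.717586.
Q̄ = (S_0/π) × [bracket] = (1361/π) × 0.717586 = 310.9 W/m².

Q̄ ≈ 311 W/m²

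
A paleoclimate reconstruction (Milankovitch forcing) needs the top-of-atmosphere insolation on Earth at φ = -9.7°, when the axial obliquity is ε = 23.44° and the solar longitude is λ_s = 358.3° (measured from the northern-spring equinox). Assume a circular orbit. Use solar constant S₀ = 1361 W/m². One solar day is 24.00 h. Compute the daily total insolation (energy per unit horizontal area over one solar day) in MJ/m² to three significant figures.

37.0 MJ/m²

Solar declination: sin δ = sin ε · sin λ_s = sin 23.44° × sin 358.3° = -0.01180, so δ = -0.676°.
cos H₀ = −tan(-9.7°) tan(-0.676°) = -0.0020, H₀ = 1.5728 rad.
Bracket: H₀ sin φ sin δ + cos φ cos δ sin H₀ = 1.5728×-0.16849×-0.01180 + 0.98570×0.99993×1.00000 = 0.003127 + 0.985631 = 0.988758.
Q̄ = (S₀/π) × [bracket] = (1361/π) × 0.988758 = 428.35 W/m².
Daily total = Q̄ × 24.00 h × 3600 s/h = 428.35 × 24.00 × 3600 / 10⁶ = 37.01 MJ/m².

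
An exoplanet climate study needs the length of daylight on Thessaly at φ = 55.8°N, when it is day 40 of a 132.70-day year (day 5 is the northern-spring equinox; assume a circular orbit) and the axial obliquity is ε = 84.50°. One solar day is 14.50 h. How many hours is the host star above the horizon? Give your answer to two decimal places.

14.50 h

Solar longitude: λ_s = 360° × (40 − 5)/132.70 = 94.951°.
sin δ = sin 84.50° × sin 94.951° = 0.99168, so δ = +82.605°.
Sunrise equation: cos H₀ = −tan φ · tan δ = -11.3372 ≤ −1, so the host star never sets (polar day) and H₀ = π.
Daylight = 2H₀/(2π) × 14.50 h = (3.1416/π) × 14.50 = 14.50 h.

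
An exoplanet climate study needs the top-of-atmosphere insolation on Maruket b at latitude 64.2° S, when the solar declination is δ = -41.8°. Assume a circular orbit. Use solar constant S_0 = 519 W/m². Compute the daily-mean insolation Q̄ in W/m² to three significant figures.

Q̄ ≈ 311 W/m²

cos h₀ = −tan(-64.2°) tan(-41.800°) = -1.8495 ≤ −1 ⇒ polar day, h₀ = π.
Bracket: h₀ sin ϕ sin δ + cos ϕ cos δ sin h₀ = 3.1416×-0.90032×-0.66653 + 0.43523×0.74548×0.00000 = 1.885244 + 0.000000 = 1.885244.
Q̄ = (S_0/π) × [bracket] = (519/π) × 1.885244 = 311.4 W/m².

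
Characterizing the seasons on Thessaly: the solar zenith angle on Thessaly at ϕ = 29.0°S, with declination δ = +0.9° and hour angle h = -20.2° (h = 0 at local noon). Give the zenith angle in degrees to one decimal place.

θ_z = 35.6°

cos θ_z = sin ϕ sin δ + cos ϕ cos δ cos h = -0.007615 + 0.820723 = 0.813108.
θ_z = arccos(0.813108) = 35.6°.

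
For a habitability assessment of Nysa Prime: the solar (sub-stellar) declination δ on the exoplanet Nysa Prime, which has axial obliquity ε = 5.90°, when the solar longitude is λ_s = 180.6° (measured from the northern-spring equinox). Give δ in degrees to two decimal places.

sin δ = sin ε · sin λ_s = sin 5.90° × sin 180.6° = -0.001076.
δ = arcsin(-0.001076) = -0.06°.

δ = -0.06°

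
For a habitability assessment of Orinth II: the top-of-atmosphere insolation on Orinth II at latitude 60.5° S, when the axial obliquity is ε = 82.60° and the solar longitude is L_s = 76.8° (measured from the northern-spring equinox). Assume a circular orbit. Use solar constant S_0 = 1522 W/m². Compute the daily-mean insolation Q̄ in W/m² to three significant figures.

Q̄ ≈ 0.00 W/m²

Solar declination: sin δ = sin ε · sin L_s = sin 82.60° × sin 76.8° = 0.96547, so δ = +74.899°.
cos h₀ = −tan(-60.5°) tan(+74.899°) = 6.5504 ≥ 1 ⇒ polar night, h₀ = 0 and Q̄ = 0.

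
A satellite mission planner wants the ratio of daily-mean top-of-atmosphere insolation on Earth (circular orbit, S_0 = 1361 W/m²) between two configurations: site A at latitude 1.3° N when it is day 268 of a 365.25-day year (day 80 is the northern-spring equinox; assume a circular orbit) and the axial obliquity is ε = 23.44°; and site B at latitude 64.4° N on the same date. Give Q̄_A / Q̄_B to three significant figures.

— Configuration A (ϕ=+1.3°):
Solar longitude: L_s = 360° × (268 − 80)/365.25 = 185.298°.
sin δ = sin 23.44° × sin 185.298° = -0.03673, so δ = -2.105°.
cos h₀ = −tan(+1.3°) tan(-2.105°) = 0.0008, h₀ = 1.5700 rad.
Bracket: h₀ sin ϕ sin δ + cos ϕ cos δ sin h₀ = 1.5700×0.02269×-0.03673 + 0.99974×0.99933×1.00000 = -0.001308 + 0.999070 = 0.997762.
Q̄ = (S_0/π) × [bracket] = (1361/π) × 0.997762 = 432.25 W/m².
— Configuration B (ϕ=+64.4°):
cos h₀ = −tan(+64.4°) tan(-2.105°) = 0.0767, h₀ = 1.4940 rad.
Bracket: h₀ sin ϕ sin δ + cos ϕ cos δ sin h₀ = 1.4940×0.90183×-0.03673 + 0.43209×0.99933×0.99705 = -0.049488 + 0.430527 = 0.381039.
Q̄ = (S_0/π) × [bracket] = (1361/π) × 0.381039 = 165.07 W/m².
Ratio Q̄_A / Q̄_B = 432.25 / 165.07 = 2.619.

Q̄_A / Q̄_B ≈ 2.62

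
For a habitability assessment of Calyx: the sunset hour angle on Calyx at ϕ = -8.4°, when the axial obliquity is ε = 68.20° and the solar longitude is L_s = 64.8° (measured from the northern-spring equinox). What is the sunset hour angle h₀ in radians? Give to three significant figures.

Solar declination: sin δ = sin ε · sin L_s = sin 68.20° × sin 64.8° = 0.84012, so δ = +57.153°.
cos h₀ = −tan ϕ · tan δ = −tan(-8.4°) × tan(+57.153°) = 0.2287, so h₀ = 1.3400 rad = 76.78°.

h₀ = 1.34 rad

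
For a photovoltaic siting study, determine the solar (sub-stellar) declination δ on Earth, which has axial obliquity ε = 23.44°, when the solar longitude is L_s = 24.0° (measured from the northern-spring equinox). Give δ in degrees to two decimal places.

δ = +9.31°

sin δ = sin ε · sin L_s = sin 23.44° × sin 24.0° = 0.161795.
δ = arcsin(0.161795) = +9.31°.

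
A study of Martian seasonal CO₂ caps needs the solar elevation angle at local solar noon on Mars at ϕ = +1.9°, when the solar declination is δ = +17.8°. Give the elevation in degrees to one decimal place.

At local noon the hour angle is zero, so the zenith angle equals |ϕ − δ| = |+1.9° − (+17.800°)| = 15.900°.
Elevation = 90° − 15.900° = 74.1°.

74.1°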